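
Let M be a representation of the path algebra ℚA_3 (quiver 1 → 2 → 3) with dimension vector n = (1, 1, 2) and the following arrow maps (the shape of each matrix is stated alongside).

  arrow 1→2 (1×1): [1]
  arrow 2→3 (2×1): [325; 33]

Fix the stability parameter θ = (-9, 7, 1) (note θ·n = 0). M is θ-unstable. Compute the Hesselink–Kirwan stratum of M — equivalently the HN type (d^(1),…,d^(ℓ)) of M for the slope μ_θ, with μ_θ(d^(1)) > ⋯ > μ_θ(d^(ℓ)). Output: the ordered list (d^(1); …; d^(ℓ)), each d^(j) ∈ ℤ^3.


Via rank(M_{q-1}∘⋯∘M_p): M ≅ I[1,3], I[3,3].
μ_θ-semistable layers: μ^(1)=4; μ^(2)=1; μ^(3)=-9

((0, 1, 1); (0, 0, 1); (1, 0, 0))


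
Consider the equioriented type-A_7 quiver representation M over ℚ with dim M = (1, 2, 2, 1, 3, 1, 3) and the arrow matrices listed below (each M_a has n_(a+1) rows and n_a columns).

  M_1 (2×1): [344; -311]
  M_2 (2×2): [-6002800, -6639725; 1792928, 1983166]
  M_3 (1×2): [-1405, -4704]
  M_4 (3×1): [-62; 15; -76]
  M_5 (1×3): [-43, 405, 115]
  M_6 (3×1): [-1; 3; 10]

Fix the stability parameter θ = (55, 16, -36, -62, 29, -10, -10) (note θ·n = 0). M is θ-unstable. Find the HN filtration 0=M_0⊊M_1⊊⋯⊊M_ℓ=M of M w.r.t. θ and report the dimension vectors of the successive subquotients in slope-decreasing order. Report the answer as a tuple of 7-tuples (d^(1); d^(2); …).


Interval decomposition of M: I[1,7], I[2,2], I[3,3], I[5,5]^2, I[7,7]^2.
HN type (ℓ=6): μ^(1)=29; μ^(2)=16; μ^(3)=3; μ^(4)=-27/4; μ^(5)=-10; μ^(6)=-36

((0, 0, 0, 0, 2, 0, 0); (0, 1, 0, 0, 0, 0, 0); (0, 0, 0, 0, 1, 1, 1); (1, 1, 1, 1, 0, 0, 0); (0, 0, 0, 0, 0, 0, 2); (0, 0, 1, 0, 0, 0, 0))


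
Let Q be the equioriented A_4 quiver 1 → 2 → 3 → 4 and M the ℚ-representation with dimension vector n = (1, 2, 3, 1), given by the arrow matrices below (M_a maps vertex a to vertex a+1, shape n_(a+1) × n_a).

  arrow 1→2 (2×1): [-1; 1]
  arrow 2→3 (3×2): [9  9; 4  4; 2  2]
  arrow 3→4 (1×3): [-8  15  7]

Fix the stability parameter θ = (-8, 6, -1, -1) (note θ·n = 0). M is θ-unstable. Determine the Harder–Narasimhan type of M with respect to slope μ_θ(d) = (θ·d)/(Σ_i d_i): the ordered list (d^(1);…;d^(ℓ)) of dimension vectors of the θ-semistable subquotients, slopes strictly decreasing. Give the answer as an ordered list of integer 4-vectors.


Via rank(M_{q-1}∘⋯∘M_p): M ≅ I[1,2], I[2,4], I[3,3]^2.
μ_θ-semistable layers: μ^(1)=6; μ^(2)=4/3; μ^(3)=-1; μ^(4)=-8

((0, 1, 0, 0); (0, 1, 1, 1); (0, 0, 2, 0); (1, 0, 0, 0))


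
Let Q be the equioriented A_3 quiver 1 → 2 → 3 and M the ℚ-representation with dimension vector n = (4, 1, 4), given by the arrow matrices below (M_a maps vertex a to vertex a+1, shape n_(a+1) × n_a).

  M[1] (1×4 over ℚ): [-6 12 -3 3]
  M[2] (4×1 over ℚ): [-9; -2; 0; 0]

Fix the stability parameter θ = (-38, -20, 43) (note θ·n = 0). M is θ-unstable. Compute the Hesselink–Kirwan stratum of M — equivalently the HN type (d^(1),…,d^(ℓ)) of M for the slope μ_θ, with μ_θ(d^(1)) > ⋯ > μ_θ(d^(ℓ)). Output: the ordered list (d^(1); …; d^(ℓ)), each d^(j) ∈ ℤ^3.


Via rank(M_{q-1}∘⋯∘M_p): M ≅ I[1,1]^3, I[1,3], I[3,3]^3.
μ_θ-semistable layers: μ^(1)=43; μ^(2)=-20; μ^(3)=-38

((0, 0, 4); (0, 1, 0); (4, 0, 0))


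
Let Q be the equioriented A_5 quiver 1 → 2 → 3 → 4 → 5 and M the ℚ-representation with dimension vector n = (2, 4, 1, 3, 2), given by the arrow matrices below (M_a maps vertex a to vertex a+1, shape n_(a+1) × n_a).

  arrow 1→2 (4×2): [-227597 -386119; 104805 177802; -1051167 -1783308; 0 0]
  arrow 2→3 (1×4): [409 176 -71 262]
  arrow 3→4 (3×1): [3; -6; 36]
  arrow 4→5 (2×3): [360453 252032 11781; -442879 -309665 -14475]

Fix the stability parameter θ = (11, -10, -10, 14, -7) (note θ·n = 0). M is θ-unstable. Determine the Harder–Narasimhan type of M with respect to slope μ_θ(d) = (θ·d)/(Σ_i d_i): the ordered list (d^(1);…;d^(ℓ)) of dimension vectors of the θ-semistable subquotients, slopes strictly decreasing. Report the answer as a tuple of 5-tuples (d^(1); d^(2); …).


Barcode: M ≅ I[1,2], I[1,5], I[2,2]^2, I[4,4], I[4,5]. HN layers by μ_θ (5 steps, strictly decreasing):
  μ^(1)=14; μ^(2)=7/2; μ^(3)=1/2; μ^(4)=-3; μ^(5)=-10

((0, 0, 0, 1, 0); (0, 0, 0, 2, 2); (1, 1, 0, 0, 0); (1, 1, 1, 0, 0); (0, 2, 0, 0, 0))


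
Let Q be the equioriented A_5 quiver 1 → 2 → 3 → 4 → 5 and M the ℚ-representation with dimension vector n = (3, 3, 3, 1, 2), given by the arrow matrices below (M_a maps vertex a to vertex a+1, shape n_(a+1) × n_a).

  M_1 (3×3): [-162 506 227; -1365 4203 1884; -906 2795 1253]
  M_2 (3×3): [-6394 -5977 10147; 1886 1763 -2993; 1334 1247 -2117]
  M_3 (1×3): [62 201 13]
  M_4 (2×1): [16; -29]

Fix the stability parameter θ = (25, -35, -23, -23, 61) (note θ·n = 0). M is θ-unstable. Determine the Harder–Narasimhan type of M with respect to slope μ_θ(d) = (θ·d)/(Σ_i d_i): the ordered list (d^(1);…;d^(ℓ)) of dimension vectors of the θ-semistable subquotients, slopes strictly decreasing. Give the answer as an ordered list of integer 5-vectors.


Barcode: M ≅ I[1,2]^2, I[1,3], I[3,3], I[3,5], I[5,5]. HN layers by μ_θ (4 steps, strictly decreasing):
  μ^(1)=61; μ^(2)=-5; μ^(3)=-11; μ^(4)=-23

((0, 0, 0, 0, 2); (2, 2, 0, 0, 0); (1, 1, 1, 0, 0); (0, 0, 2, 1, 0))


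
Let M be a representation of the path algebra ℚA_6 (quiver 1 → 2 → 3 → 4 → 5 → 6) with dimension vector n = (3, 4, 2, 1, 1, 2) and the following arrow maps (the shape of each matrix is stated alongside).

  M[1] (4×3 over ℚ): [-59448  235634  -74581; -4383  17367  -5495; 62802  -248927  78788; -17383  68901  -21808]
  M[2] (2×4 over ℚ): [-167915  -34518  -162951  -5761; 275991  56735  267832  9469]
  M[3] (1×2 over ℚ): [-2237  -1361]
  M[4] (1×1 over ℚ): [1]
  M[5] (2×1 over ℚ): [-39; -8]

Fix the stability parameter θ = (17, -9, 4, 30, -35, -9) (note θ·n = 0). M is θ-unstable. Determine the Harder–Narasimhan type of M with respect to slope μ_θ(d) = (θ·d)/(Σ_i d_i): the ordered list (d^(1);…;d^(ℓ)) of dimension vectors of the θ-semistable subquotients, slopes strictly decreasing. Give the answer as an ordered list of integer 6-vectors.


Barcode: M ≅ I[1,2]^2, I[1,6], I[2,3], I[6,6]. HN layers by μ_θ (3 steps, strictly decreasing):
  μ^(1)=4; μ^(2)=-1/3; μ^(3)=-9

((2, 2, 1, 0, 0, 0); (1, 1, 1, 1, 1, 1); (0, 1, 0, 0, 0, 1))


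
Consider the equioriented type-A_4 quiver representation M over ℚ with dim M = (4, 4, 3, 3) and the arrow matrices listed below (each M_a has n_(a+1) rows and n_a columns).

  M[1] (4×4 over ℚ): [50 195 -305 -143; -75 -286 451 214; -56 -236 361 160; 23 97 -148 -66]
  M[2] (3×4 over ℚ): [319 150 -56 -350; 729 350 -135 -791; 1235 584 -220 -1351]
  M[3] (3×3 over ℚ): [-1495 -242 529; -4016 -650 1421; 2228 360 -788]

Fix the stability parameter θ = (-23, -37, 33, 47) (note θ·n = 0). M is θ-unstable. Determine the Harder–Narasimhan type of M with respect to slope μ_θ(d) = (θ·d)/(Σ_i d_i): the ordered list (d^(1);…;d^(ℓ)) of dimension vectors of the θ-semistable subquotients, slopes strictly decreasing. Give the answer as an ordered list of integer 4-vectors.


Via rank(M_{q-1}∘⋯∘M_p): M ≅ I[1,2], I[1,3], I[1,4]^2, I[4,4].
μ_θ-semistable layers: μ^(1)=47; μ^(2)=33; μ^(3)=-30

((0, 0, 0, 3); (0, 0, 3, 0); (4, 4, 0, 0))


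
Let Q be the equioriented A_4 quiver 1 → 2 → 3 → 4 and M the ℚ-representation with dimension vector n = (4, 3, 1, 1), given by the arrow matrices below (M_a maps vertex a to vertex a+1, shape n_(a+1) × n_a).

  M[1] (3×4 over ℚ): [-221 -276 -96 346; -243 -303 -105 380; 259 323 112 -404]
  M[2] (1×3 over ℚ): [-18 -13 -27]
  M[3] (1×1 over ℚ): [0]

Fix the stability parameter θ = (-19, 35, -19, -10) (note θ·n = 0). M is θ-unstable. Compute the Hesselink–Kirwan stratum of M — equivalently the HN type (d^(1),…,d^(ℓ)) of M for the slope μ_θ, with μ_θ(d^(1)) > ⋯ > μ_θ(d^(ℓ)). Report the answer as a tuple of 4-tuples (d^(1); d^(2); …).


Interval decomposition of M: I[1,1], I[1,2]^2, I[1,3], I[4,4].
HN type (ℓ=4): μ^(1)=35; μ^(2)=8; μ^(3)=-10; μ^(4)=-19

((0, 2, 0, 0); (0, 1, 1, 0); (0, 0, 0, 1); (4, 0, 0, 0))


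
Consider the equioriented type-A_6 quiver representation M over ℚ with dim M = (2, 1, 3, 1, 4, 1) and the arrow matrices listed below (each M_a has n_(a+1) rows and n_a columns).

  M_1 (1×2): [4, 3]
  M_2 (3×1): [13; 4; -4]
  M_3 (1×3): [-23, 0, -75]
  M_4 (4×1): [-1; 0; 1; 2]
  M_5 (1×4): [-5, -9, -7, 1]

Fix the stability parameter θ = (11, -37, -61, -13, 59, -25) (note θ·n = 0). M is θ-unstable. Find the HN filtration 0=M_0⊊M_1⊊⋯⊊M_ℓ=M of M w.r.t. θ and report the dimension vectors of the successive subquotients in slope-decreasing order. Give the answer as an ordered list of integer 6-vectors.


Barcode: M ≅ I[1,1], I[1,5], I[3,3]^2, I[5,5]^2, I[5,6]. HN layers by μ_θ (6 steps, strictly decreasing):
  μ^(1)=59; μ^(2)=17; μ^(3)=11; μ^(4)=-13; μ^(5)=-29; μ^(6)=-61

((0, 0, 0, 0, 3, 0); (0, 0, 0, 0, 1, 1); (1, 0, 0, 0, 0, 0); (0, 0, 0, 1, 0, 0); (1, 1, 1, 0, 0, 0); (0, 0, 2, 0, 0, 0))


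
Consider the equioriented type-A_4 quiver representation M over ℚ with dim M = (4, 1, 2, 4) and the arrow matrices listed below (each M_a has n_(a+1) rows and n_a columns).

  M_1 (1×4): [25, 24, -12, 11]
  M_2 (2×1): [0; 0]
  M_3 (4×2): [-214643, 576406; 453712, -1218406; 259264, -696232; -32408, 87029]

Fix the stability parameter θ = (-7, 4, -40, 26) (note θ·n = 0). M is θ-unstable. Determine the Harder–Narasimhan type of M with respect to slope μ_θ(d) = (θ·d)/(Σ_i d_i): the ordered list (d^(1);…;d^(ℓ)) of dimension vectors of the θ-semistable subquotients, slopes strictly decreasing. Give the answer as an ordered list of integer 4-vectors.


Barcode: M ≅ I[1,1]^3, I[1,2], I[3,4]^2, I[4,4]^2. HN layers by μ_θ (4 steps, strictly decreasing):
  μ^(1)=26; μ^(2)=4; μ^(3)=-7; μ^(4)=-40

((0, 0, 0, 4); (0, 1, 0, 0); (4, 0, 0, 0); (0, 0, 2, 0))


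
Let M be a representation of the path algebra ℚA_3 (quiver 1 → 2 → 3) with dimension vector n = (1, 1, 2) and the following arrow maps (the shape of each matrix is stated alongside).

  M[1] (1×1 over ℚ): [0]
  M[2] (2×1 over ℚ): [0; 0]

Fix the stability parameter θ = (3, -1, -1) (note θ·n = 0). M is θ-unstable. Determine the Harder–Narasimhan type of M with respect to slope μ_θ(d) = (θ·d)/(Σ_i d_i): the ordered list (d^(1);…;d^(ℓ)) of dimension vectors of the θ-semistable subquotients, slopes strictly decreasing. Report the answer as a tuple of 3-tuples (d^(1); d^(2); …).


Via rank(M_{q-1}∘⋯∘M_p): M ≅ I[1,1], I[2,2], I[3,3]^2.
μ_θ-semistable layers: μ^(1)=3; μ^(2)=-1

((1, 0, 0); (0, 1, 2))


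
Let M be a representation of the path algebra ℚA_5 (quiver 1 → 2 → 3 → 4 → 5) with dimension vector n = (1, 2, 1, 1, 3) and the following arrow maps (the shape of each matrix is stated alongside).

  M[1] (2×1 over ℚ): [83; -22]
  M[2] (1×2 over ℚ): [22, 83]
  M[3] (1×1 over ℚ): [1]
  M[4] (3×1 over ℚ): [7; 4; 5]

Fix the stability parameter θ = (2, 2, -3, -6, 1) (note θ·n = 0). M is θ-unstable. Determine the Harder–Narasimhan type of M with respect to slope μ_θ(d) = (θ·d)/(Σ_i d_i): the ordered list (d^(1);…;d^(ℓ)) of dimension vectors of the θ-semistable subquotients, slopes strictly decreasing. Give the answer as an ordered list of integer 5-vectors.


Interval decomposition of M: I[1,2], I[2,5], I[5,5]^2.
HN type (ℓ=3): μ^(1)=2; μ^(2)=1; μ^(3)=-7/3

((1, 1, 0, 0, 0); (0, 0, 0, 0, 3); (0, 1, 1, 1, 0))


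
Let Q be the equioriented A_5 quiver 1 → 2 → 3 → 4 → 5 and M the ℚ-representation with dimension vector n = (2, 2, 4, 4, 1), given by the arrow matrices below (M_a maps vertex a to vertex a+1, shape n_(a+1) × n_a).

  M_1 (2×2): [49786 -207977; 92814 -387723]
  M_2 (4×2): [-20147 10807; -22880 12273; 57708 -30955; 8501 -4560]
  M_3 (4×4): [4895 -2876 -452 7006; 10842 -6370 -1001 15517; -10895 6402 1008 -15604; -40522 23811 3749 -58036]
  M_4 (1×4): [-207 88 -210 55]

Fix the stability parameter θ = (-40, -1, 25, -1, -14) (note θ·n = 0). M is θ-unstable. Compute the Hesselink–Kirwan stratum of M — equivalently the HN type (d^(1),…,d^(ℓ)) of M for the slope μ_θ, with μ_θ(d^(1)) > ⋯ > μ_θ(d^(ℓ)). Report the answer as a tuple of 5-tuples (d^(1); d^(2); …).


Via rank(M_{q-1}∘⋯∘M_p): M ≅ I[1,1], I[1,5], I[2,3], I[3,4]^2, I[4,4].
μ_θ-semistable layers: μ^(1)=25; μ^(2)=12; μ^(3)=10/3; μ^(4)=-1; μ^(5)=-40

((0, 0, 1, 0, 0); (0, 0, 2, 2, 0); (0, 0, 1, 1, 1); (0, 2, 0, 1, 0); (2, 0, 0, 0, 0))


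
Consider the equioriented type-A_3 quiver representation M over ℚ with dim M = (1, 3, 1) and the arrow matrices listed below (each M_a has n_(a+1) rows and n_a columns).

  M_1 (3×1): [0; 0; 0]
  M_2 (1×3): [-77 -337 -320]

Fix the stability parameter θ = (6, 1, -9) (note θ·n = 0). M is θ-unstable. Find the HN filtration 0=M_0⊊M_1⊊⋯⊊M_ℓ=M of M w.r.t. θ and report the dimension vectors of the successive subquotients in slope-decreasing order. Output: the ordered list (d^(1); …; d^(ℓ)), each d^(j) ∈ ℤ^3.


Barcode: M ≅ I[1,1], I[2,2]^2, I[2,3]. HN layers by μ_θ (3 steps, strictly decreasing):
  μ^(1)=6; μ^(2)=1; μ^(3)=-4

((1, 0, 0); (0, 2, 0); (0, 1, 1))


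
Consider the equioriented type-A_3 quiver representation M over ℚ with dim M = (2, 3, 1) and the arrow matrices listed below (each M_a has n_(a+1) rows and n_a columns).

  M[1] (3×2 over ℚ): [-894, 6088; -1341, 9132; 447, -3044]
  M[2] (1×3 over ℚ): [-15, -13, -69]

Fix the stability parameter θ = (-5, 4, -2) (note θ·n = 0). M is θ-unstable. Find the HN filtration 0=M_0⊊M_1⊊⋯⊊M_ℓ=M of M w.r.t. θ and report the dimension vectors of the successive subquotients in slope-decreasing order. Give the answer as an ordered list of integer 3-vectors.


Barcode: M ≅ I[1,1], I[1,2], I[2,2], I[2,3]. HN layers by μ_θ (3 steps, strictly decreasing):
  μ^(1)=4; μ^(2)=1; μ^(3)=-5

((0, 2, 0); (0, 1, 1); (2, 0, 0))


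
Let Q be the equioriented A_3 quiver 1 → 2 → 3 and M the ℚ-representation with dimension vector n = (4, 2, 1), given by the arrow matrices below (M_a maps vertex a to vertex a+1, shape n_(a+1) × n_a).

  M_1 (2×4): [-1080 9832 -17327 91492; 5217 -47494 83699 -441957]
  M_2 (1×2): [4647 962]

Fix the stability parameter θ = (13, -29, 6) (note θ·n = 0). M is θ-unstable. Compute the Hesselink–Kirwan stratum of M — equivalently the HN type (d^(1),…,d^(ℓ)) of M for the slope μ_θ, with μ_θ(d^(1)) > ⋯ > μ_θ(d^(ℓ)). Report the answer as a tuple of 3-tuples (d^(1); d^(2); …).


Barcode: M ≅ I[1,1]^2, I[1,2], I[1,3]. HN layers by μ_θ (3 steps, strictly decreasing):
  μ^(1)=13; μ^(2)=6; μ^(3)=-8

((2, 0, 0); (0, 0, 1); (2, 2, 0))


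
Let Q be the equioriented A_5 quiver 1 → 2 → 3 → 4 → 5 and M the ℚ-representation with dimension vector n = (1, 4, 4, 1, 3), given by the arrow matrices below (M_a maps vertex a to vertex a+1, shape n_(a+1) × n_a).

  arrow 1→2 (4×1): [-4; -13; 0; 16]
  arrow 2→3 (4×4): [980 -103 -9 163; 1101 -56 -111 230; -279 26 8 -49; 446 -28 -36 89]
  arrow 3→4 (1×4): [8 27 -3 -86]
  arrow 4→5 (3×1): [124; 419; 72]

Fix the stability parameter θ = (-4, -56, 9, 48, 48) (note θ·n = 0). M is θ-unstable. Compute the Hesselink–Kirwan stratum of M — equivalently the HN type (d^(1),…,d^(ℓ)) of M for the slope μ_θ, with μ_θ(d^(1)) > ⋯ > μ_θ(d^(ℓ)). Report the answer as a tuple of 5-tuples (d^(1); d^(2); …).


Via rank(M_{q-1}∘⋯∘M_p): M ≅ I[1,5], I[2,3]^3, I[5,5]^2.
μ_θ-semistable layers: μ^(1)=48; μ^(2)=9; μ^(3)=-30; μ^(4)=-56

((0, 0, 0, 1, 3); (0, 0, 4, 0, 0); (1, 1, 0, 0, 0); (0, 3, 0, 0, 0))


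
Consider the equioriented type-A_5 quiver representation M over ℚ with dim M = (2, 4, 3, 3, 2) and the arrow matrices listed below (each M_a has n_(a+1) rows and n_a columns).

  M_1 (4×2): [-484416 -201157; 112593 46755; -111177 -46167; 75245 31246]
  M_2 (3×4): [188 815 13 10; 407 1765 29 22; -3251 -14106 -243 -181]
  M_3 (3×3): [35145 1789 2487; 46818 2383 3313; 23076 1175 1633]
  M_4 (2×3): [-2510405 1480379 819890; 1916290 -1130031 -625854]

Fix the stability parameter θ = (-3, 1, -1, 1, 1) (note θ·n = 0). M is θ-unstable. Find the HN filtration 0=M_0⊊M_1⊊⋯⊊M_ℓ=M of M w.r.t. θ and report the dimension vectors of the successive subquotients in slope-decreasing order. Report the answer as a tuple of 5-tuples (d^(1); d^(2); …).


Via rank(M_{q-1}∘⋯∘M_p): M ≅ I[1,2], I[1,5], I[2,3], I[2,5], I[4,4].
μ_θ-semistable layers: μ^(1)=1; μ^(2)=0; μ^(3)=-3

((0, 1, 0, 3, 2); (0, 3, 3, 0, 0); (2, 0, 0, 0, 0))


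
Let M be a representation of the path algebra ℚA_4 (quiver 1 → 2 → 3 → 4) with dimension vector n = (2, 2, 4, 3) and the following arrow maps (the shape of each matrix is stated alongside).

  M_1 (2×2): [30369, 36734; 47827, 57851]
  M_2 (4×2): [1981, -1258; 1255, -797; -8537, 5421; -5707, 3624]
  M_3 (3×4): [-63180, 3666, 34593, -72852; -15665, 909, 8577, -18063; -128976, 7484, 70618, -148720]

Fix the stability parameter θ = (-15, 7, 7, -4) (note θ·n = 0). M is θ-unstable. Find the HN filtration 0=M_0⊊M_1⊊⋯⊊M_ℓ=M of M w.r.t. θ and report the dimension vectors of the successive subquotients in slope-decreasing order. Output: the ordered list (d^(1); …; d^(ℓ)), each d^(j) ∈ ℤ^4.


Via rank(M_{q-1}∘⋯∘M_p): M ≅ I[1,3], I[1,4], I[3,3], I[3,4], I[4,4].
μ_θ-semistable layers: μ^(1)=7; μ^(2)=10/3; μ^(3)=3/2; μ^(4)=-4; μ^(5)=-15

((0, 1, 2, 0); (0, 1, 1, 1); (0, 0, 1, 1); (0, 0, 0, 1); (2, 0, 0, 0))


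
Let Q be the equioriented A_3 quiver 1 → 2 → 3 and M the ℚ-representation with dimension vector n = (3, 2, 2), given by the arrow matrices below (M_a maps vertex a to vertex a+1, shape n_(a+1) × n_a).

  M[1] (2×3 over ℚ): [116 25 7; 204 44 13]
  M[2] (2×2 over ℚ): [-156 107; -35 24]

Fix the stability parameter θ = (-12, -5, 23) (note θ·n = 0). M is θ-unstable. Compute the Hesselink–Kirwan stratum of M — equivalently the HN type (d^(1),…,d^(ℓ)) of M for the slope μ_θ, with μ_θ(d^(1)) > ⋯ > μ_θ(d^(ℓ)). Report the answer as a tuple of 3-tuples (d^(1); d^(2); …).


Barcode: M ≅ I[1,1], I[1,3]^2. HN layers by μ_θ (3 steps, strictly decreasing):
  μ^(1)=23; μ^(2)=-5; μ^(3)=-12

((0, 0, 2); (0, 2, 0); (3, 0, 0))


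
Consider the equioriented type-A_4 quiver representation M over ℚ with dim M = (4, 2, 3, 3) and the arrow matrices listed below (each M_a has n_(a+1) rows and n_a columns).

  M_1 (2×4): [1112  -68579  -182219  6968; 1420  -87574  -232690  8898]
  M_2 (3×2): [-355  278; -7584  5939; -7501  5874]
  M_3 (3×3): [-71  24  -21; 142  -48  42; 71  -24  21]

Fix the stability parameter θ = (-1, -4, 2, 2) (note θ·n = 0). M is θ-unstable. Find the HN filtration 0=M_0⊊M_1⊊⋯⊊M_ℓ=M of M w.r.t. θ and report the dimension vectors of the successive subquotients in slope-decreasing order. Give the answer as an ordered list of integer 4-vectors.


Interval decomposition of M: I[1,1]^2, I[1,3], I[1,4], I[3,3], I[4,4]^2.
HN type (ℓ=3): μ^(1)=2; μ^(2)=-1; μ^(3)=-5/2

((0, 0, 3, 3); (2, 0, 0, 0); (2, 2, 0, 0))


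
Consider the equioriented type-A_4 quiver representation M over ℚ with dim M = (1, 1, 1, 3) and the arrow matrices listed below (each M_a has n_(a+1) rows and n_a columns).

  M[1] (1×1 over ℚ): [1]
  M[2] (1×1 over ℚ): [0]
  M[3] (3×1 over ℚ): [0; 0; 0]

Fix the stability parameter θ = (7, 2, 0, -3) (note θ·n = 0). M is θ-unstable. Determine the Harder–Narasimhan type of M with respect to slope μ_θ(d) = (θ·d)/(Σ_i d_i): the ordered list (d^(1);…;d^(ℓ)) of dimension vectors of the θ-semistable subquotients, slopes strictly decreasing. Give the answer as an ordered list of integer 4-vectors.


Barcode: M ≅ I[1,2], I[3,3], I[4,4]^3. HN layers by μ_θ (3 steps, strictly decreasing):
  μ^(1)=9/2; μ^(2)=0; μ^(3)=-3

((1, 1, 0, 0); (0, 0, 1, 0); (0, 0, 0, 3))


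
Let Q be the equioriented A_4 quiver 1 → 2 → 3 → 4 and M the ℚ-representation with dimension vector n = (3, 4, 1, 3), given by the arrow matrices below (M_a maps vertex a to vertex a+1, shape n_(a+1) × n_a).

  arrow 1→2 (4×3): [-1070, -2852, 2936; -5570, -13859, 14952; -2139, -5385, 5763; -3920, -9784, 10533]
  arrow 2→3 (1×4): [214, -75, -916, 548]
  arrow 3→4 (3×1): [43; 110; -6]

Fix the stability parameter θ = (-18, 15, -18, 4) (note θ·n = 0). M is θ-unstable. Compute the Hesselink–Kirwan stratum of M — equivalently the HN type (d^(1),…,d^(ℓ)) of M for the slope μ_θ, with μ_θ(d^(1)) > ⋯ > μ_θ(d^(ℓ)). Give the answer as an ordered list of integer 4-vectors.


Via rank(M_{q-1}∘⋯∘M_p): M ≅ I[1,2]^2, I[1,4], I[2,2], I[4,4]^2.
μ_θ-semistable layers: μ^(1)=15; μ^(2)=4; μ^(3)=-3/2; μ^(4)=-18

((0, 3, 0, 0); (0, 0, 0, 3); (0, 1, 1, 0); (3, 0, 0, 0))


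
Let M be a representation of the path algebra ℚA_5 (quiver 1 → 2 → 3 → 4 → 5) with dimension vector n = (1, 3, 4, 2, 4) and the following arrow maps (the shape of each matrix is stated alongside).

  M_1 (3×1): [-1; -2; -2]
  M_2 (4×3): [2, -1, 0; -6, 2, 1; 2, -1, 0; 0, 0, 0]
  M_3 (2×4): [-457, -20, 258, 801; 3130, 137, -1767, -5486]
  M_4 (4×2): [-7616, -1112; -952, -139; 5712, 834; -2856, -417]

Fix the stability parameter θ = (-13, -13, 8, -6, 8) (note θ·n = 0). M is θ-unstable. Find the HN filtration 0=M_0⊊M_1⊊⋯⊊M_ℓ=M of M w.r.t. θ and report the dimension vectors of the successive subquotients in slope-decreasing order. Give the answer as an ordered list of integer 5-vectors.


Interval decomposition of M: I[1,2], I[2,4], I[2,5], I[3,3]^2, I[5,5]^3.
HN type (ℓ=3): μ^(1)=8; μ^(2)=1; μ^(3)=-13

((0, 0, 2, 0, 4); (0, 0, 2, 2, 0); (1, 3, 0, 0, 0))


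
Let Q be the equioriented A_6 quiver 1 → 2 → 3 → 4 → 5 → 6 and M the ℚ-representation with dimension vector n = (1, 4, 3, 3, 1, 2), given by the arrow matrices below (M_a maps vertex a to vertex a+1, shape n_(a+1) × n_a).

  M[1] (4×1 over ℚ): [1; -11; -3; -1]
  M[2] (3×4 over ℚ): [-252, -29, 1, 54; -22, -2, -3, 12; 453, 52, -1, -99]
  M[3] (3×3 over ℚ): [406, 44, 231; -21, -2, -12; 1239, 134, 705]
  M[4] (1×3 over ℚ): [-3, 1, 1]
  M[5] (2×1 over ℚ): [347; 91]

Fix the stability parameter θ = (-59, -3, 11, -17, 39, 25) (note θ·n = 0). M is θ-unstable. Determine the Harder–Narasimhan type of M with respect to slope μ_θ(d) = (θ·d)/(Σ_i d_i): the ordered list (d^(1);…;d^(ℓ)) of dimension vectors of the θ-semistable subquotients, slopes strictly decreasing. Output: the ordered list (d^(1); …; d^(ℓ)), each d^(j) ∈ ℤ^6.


Via rank(M_{q-1}∘⋯∘M_p): M ≅ I[1,4], I[2,2], I[2,3], I[2,4], I[4,6], I[6,6].
μ_θ-semistable layers: μ^(1)=32; μ^(2)=25; μ^(3)=11; μ^(4)=-3; μ^(5)=-17; μ^(6)=-59

((0, 0, 0, 0, 1, 1); (0, 0, 0, 0, 0, 1); (0, 0, 1, 0, 0, 0); (0, 4, 2, 2, 0, 0); (0, 0, 0, 1, 0, 0); (1, 0, 0, 0, 0, 0))


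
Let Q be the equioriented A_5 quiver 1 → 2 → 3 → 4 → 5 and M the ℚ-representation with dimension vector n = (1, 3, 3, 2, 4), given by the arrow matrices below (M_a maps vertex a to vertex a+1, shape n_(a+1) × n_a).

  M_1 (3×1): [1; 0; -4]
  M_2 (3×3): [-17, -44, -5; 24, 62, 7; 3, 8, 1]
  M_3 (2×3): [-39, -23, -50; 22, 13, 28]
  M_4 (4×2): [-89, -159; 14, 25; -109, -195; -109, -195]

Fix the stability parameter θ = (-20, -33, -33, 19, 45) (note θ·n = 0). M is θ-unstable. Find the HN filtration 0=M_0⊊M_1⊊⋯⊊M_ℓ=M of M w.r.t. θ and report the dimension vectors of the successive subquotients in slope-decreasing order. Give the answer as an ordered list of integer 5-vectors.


Interval decomposition of M: I[1,5], I[2,2], I[2,5], I[3,3], I[5,5]^2.
HN type (ℓ=4): μ^(1)=45; μ^(2)=19; μ^(3)=-86/3; μ^(4)=-33

((0, 0, 0, 0, 4); (0, 0, 0, 2, 0); (1, 1, 1, 0, 0); (0, 2, 2, 0, 0))


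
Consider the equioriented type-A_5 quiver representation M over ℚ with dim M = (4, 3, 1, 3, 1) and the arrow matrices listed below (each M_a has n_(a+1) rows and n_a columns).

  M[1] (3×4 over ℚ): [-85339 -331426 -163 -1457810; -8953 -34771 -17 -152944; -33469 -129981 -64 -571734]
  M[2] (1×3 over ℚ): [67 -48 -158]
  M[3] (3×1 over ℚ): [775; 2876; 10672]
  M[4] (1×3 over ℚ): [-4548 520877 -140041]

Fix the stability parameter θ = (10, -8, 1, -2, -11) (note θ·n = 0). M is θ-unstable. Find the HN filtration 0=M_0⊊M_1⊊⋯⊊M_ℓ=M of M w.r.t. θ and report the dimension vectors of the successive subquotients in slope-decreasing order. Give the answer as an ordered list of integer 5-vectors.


Interval decomposition of M: I[1,1], I[1,2]^2, I[1,4], I[4,4], I[4,5].
HN type (ℓ=5): μ^(1)=10; μ^(2)=1; μ^(3)=1/4; μ^(4)=-2; μ^(5)=-13/2

((1, 0, 0, 0, 0); (2, 2, 0, 0, 0); (1, 1, 1, 1, 0); (0, 0, 0, 1, 0); (0, 0, 0, 1, 1))


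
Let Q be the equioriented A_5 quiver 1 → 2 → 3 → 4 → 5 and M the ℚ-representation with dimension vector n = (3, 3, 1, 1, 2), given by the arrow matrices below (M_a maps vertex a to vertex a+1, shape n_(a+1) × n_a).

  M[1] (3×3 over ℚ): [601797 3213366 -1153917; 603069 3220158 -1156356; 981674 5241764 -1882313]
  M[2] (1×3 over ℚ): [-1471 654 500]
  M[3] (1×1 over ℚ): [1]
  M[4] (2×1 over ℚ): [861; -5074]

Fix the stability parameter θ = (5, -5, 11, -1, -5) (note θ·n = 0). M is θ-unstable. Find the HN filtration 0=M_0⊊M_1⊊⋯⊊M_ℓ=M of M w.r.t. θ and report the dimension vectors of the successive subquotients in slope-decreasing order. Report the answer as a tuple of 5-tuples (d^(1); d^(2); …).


Via rank(M_{q-1}∘⋯∘M_p): M ≅ I[1,1], I[1,2], I[1,5], I[2,2], I[5,5].
μ_θ-semistable layers: μ^(1)=5; μ^(2)=5/3; μ^(3)=0; μ^(4)=-5

((1, 0, 0, 0, 0); (0, 0, 1, 1, 1); (2, 2, 0, 0, 0); (0, 1, 0, 0, 1))


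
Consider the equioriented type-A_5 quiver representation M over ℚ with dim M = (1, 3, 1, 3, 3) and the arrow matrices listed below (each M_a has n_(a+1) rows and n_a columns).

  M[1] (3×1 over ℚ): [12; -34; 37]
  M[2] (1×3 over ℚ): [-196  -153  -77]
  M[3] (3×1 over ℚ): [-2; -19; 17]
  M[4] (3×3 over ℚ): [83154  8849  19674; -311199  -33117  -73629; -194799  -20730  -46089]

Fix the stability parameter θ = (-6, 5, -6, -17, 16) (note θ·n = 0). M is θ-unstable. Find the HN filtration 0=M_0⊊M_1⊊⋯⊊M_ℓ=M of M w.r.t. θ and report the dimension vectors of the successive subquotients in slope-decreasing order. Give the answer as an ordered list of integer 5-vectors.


Interval decomposition of M: I[1,5], I[2,2]^2, I[4,4], I[4,5], I[5,5].
HN type (ℓ=4): μ^(1)=16; μ^(2)=5; μ^(3)=-6; μ^(4)=-17

((0, 0, 0, 0, 3); (0, 2, 0, 0, 0); (1, 1, 1, 1, 0); (0, 0, 0, 2, 0))


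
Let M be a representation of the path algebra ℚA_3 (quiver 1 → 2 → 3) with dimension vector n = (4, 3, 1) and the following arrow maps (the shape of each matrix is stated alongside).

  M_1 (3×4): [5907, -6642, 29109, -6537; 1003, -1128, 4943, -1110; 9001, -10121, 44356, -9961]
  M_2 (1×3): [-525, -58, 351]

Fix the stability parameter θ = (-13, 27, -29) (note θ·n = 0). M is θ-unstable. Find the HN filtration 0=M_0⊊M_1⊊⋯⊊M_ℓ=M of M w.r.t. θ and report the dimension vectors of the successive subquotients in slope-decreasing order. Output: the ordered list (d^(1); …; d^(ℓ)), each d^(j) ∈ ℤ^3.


Via rank(M_{q-1}∘⋯∘M_p): M ≅ I[1,1], I[1,2]^2, I[1,3].
μ_θ-semistable layers: μ^(1)=27; μ^(2)=-1; μ^(3)=-13

((0, 2, 0); (0, 1, 1); (4, 0, 0))


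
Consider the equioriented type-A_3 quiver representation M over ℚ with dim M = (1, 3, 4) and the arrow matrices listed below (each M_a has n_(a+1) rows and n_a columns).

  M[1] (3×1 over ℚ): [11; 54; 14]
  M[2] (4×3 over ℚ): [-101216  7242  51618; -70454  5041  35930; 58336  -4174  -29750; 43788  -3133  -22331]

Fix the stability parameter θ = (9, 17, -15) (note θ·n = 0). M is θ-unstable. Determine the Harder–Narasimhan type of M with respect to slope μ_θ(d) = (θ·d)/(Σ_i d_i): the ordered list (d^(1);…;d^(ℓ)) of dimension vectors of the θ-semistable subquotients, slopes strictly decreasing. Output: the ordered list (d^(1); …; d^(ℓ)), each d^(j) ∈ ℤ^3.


Via rank(M_{q-1}∘⋯∘M_p): M ≅ I[1,3], I[2,2], I[2,3], I[3,3]^2.
μ_θ-semistable layers: μ^(1)=17; μ^(2)=11/3; μ^(3)=1; μ^(4)=-15

((0, 1, 0); (1, 1, 1); (0, 1, 1); (0, 0, 2))


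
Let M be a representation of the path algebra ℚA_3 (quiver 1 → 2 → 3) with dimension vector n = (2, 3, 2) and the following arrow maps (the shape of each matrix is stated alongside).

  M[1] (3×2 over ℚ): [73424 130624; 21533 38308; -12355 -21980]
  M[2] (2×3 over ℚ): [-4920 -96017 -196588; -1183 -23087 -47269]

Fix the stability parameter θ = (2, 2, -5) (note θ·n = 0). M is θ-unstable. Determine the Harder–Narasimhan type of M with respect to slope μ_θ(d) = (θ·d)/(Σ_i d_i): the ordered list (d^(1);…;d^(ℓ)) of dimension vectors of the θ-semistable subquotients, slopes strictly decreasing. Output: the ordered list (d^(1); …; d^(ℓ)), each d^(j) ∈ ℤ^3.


Interval decomposition of M: I[1,1], I[1,3], I[2,2], I[2,3].
HN type (ℓ=3): μ^(1)=2; μ^(2)=-1/3; μ^(3)=-3/2

((1, 1, 0); (1, 1, 1); (0, 1, 1))


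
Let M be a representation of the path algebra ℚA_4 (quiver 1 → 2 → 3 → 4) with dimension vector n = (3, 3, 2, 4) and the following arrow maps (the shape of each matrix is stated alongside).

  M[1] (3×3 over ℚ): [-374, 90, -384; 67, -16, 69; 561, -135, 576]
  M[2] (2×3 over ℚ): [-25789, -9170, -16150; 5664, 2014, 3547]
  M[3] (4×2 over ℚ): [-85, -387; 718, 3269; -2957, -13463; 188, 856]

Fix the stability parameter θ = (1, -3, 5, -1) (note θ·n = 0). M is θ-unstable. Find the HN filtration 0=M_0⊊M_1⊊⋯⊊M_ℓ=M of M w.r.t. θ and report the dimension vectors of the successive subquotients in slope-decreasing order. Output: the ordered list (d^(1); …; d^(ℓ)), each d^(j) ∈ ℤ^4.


Via rank(M_{q-1}∘⋯∘M_p): M ≅ I[1,1], I[1,4]^2, I[2,2], I[4,4]^2.
μ_θ-semistable layers: μ^(1)=2; μ^(2)=1; μ^(3)=-1; μ^(4)=-3

((0, 0, 2, 2); (1, 0, 0, 0); (2, 2, 0, 2); (0, 1, 0, 0))


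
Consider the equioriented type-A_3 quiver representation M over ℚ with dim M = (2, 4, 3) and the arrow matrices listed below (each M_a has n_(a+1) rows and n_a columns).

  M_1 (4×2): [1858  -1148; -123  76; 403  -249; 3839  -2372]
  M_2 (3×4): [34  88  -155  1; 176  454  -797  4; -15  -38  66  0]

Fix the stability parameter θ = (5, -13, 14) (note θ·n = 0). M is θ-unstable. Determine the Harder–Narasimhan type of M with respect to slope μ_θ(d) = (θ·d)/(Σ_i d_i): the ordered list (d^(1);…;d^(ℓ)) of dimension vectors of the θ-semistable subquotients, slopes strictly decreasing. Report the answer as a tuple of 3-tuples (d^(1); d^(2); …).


Barcode: M ≅ I[1,3]^2, I[2,2], I[2,3]. HN layers by μ_θ (3 steps, strictly decreasing):
  μ^(1)=14; μ^(2)=-4; μ^(3)=-13

((0, 0, 3); (2, 2, 0); (0, 2, 0))


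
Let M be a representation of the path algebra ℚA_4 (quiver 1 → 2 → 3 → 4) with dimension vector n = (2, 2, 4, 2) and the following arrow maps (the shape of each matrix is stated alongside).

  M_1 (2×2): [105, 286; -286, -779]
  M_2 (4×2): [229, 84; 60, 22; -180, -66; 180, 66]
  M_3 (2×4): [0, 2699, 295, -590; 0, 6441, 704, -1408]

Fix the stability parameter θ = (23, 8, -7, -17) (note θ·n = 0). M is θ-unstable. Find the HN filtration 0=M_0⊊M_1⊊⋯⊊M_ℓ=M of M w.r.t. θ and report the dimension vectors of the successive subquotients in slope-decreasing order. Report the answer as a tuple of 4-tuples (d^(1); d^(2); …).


Interval decomposition of M: I[1,3], I[1,4], I[3,3], I[3,4].
HN type (ℓ=4): μ^(1)=8; μ^(2)=7/4; μ^(3)=-7; μ^(4)=-12

((1, 1, 1, 0); (1, 1, 1, 1); (0, 0, 1, 0); (0, 0, 1, 1))


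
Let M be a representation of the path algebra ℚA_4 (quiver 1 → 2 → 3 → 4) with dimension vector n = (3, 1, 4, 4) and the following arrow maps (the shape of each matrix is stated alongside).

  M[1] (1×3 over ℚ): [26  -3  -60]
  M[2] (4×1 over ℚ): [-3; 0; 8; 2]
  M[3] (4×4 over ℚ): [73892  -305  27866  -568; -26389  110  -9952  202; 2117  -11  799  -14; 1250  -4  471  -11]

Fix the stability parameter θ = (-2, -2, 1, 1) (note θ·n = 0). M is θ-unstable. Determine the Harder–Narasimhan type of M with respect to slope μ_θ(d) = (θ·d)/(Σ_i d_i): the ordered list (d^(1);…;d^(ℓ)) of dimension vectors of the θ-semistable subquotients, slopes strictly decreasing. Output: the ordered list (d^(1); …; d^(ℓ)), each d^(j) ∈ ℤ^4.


Via rank(M_{q-1}∘⋯∘M_p): M ≅ I[1,1]^2, I[1,4], I[3,4]^3.
μ_θ-semistable layers: μ^(1)=1; μ^(2)=-2

((0, 0, 4, 4); (3, 1, 0, 0))


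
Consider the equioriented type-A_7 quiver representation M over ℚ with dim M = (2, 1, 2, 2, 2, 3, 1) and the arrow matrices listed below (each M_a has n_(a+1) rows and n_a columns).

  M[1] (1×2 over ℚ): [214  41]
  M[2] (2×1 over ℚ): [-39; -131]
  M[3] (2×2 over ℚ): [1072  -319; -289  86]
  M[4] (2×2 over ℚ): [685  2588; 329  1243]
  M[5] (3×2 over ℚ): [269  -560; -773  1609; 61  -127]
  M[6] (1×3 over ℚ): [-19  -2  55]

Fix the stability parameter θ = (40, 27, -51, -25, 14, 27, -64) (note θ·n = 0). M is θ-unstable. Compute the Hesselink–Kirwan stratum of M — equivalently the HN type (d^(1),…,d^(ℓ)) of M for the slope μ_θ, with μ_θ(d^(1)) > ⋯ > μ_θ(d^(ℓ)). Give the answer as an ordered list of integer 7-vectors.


Interval decomposition of M: I[1,1], I[1,7], I[3,6], I[6,6].
HN type (ℓ=6): μ^(1)=40; μ^(2)=27; μ^(3)=14; μ^(4)=-32/7; μ^(5)=-25; μ^(6)=-51

((1, 0, 0, 0, 0, 0, 0); (0, 0, 0, 0, 0, 2, 0); (0, 0, 0, 0, 1, 0, 0); (1, 1, 1, 1, 1, 1, 1); (0, 0, 0, 1, 0, 0, 0); (0, 0, 1, 0, 0, 0, 0))


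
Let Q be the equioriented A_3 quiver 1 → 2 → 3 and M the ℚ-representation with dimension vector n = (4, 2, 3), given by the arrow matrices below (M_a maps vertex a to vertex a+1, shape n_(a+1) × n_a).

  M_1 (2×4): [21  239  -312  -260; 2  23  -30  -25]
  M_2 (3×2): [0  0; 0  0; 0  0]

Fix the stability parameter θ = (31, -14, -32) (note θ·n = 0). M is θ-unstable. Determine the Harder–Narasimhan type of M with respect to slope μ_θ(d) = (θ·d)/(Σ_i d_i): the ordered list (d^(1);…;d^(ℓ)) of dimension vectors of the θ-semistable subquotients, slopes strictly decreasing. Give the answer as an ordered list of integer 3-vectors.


Via rank(M_{q-1}∘⋯∘M_p): M ≅ I[1,1]^2, I[1,2]^2, I[3,3]^3.
μ_θ-semistable layers: μ^(1)=31; μ^(2)=17/2; μ^(3)=-32

((2, 0, 0); (2, 2, 0); (0, 0, 3))


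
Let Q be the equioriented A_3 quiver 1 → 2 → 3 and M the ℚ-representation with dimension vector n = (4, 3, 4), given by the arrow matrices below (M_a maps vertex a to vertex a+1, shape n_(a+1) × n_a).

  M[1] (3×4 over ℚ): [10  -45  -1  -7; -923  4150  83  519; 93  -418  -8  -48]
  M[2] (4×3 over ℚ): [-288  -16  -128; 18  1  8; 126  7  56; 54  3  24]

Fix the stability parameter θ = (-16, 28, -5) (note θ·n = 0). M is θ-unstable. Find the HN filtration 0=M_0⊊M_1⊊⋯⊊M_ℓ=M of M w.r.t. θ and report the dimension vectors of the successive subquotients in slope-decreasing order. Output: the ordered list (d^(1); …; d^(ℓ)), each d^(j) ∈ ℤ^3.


Interval decomposition of M: I[1,1], I[1,2]^2, I[1,3], I[3,3]^3.
HN type (ℓ=4): μ^(1)=28; μ^(2)=23/2; μ^(3)=-5; μ^(4)=-16

((0, 2, 0); (0, 1, 1); (0, 0, 3); (4, 0, 0))


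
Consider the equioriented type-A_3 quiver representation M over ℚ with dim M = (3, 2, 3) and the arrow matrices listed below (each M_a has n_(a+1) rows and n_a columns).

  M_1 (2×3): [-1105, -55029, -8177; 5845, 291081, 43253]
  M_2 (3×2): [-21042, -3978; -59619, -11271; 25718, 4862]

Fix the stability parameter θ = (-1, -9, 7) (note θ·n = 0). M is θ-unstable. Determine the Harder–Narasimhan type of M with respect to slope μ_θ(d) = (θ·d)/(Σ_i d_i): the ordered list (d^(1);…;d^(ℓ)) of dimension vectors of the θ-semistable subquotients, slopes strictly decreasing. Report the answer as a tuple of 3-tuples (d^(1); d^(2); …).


Barcode: M ≅ I[1,1]^2, I[1,2], I[2,3], I[3,3]^2. HN layers by μ_θ (4 steps, strictly decreasing):
  μ^(1)=7; μ^(2)=-1; μ^(3)=-5; μ^(4)=-9

((0, 0, 3); (2, 0, 0); (1, 1, 0); (0, 1, 0))


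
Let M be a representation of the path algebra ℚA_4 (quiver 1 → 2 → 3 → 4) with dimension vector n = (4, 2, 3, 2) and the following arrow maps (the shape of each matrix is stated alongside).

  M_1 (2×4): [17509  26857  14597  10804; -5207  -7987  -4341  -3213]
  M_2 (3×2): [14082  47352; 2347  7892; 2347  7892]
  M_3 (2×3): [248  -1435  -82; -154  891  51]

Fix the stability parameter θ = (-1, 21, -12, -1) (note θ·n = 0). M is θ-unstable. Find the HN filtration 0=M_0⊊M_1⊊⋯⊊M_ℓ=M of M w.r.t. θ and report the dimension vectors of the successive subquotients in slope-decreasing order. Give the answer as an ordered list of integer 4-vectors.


Via rank(M_{q-1}∘⋯∘M_p): M ≅ I[1,1]^2, I[1,2], I[1,4], I[3,3], I[3,4].
μ_θ-semistable layers: μ^(1)=21; μ^(2)=8/3; μ^(3)=-1; μ^(4)=-12

((0, 1, 0, 0); (0, 1, 1, 1); (4, 0, 0, 1); (0, 0, 2, 0))


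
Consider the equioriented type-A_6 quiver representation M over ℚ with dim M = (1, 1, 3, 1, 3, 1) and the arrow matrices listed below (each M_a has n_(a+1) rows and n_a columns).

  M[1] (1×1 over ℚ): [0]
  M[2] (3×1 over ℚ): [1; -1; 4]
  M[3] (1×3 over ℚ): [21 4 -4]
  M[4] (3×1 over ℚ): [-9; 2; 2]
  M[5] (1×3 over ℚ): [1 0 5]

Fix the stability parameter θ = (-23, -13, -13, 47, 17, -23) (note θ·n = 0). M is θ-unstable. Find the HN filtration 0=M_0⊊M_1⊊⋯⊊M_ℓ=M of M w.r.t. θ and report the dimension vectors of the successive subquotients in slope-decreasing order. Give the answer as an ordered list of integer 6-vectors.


Interval decomposition of M: I[1,1], I[2,6], I[3,3]^2, I[5,5]^2.
HN type (ℓ=4): μ^(1)=17; μ^(2)=41/3; μ^(3)=-13; μ^(4)=-23

((0, 0, 0, 0, 2, 0); (0, 0, 0, 1, 1, 1); (0, 1, 3, 0, 0, 0); (1, 0, 0, 0, 0, 0))


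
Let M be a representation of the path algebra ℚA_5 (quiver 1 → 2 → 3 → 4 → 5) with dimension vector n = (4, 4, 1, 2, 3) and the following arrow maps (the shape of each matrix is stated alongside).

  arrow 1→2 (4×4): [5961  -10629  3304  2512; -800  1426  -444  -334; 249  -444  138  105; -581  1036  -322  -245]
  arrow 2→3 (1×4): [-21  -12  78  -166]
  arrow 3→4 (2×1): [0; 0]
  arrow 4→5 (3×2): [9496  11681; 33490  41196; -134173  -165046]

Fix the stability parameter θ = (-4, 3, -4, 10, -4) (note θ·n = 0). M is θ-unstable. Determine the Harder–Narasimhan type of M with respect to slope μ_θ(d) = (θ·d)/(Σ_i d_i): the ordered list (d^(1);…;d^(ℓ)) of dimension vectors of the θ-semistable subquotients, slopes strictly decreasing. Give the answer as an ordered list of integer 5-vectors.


Barcode: M ≅ I[1,1]^2, I[1,2], I[1,3], I[2,2]^2, I[4,5]^2, I[5,5]. HN layers by μ_θ (3 steps, strictly decreasing):
  μ^(1)=3; μ^(2)=-1/2; μ^(3)=-4

((0, 3, 0, 2, 2); (0, 1, 1, 0, 0); (4, 0, 0, 0, 1))


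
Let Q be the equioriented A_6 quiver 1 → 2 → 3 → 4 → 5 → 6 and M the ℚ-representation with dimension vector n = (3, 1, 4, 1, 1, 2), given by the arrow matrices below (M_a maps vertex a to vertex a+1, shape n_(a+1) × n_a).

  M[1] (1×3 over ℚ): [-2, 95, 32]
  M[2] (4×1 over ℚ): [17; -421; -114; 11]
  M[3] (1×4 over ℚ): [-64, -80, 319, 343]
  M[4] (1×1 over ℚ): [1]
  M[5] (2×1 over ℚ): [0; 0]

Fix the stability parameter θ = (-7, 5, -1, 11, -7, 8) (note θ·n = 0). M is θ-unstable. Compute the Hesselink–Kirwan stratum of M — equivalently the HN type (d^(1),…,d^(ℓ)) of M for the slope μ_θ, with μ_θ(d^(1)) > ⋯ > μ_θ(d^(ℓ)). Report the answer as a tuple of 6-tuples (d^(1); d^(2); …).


Barcode: M ≅ I[1,1]^2, I[1,5], I[3,3]^3, I[6,6]^2. HN layers by μ_θ (4 steps, strictly decreasing):
  μ^(1)=8; μ^(2)=2; μ^(3)=-1; μ^(4)=-7

((0, 0, 0, 0, 0, 2); (0, 1, 1, 1, 1, 0); (0, 0, 3, 0, 0, 0); (3, 0, 0, 0, 0, 0))
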